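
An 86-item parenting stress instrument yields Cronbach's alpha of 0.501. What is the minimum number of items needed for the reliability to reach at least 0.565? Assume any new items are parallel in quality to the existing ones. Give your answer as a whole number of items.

112

n = [0.565 × 0.499] / [0.501 × 0.435]
n = 0.281935 / 0.217935 ≈ 1.2937
Items needed = n × 86 = 1.2937 × 86 ≈ 111.26 → round up to 112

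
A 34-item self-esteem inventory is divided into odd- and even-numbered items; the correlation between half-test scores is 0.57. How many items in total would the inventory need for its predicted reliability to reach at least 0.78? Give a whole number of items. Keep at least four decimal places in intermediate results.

46

r_full = 2(0.57)/(1 + 0.57) = 0.7261
Solve Spearman-Brown for n: n = 0.78(1 − 0.7261) / [0.7261(1 − 0.78)] = 1.3374
Required items = 1.3374 × 34 = 45.47, so 46 items.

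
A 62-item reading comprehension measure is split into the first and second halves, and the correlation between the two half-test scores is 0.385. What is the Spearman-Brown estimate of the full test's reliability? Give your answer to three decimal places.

0.556

Apply the Spearman-Brown correction with n = 2:
r_full = 2r_hh / (1 + r_hh) = 2 × 0.385 / (1 + 0.385)
       = 0.7700 / 1.3850 = 0.5560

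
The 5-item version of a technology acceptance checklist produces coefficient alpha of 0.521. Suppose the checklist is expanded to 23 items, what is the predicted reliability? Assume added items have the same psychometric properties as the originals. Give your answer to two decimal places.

The new length is 23/5 = 4.6 times the old.
r_new = (4.6 × 0.521) / (1 + (4.6 − 1) × 0.521)
     = 2.3966 / 2.8756 = 0.8334

0.83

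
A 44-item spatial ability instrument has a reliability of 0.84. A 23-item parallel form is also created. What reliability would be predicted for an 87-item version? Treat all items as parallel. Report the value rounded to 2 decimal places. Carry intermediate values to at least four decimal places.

The 23-item form is not needed; work directly from the 44-item form with n = 87/44 = 1.9773.
r_{87} = n·r / (1 + (n − 1)·r) = 1.6609 / 1.8209 ≈ 0.9121

0.91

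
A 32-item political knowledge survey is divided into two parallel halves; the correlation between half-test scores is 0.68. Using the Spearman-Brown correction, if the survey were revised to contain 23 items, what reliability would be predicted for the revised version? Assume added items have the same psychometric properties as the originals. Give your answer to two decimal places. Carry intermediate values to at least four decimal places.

0.75

Spearman-Brown correction (n = 2): r_full = 2·0.68/(1 + 0.68) = 0.8095
Length factor from 32 to 23 items: n = 23/32 = 0.7188
r_new = n·r_full / (1 + (n − 1)·r_full) = 0.5819 / 0.7724 ≈ 0.7534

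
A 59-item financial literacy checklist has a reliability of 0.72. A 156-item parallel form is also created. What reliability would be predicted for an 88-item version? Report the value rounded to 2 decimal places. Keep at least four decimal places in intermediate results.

Only the ratio of lengths matters: n = 88/59 = 1.4915
r_{88} = n·r / (1 + (n − 1)·r) = 1.0739 / 1.3539 ≈ 0.7932

0.79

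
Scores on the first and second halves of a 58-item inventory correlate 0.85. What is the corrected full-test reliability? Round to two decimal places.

The full test is twice the length of either half (n = 2).
r_full = 2r_hh / (1 + r_hh) = 2 × 0.85 / (1 + 0.85)
r_full = 1.7000 / 1.8500 ≈ 0.9189

0.92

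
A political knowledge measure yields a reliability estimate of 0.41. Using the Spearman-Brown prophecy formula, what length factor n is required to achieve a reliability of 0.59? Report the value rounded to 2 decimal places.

Rearranging the Spearman-Brown formula for n,
n = r_target (1 − r_old) / [ r_old (1 − r_target) ]
n = 0.59 × (1 − 0.41) / [ 0.41 × (1 − 0.59) ]
  = 0.3481 / 0.1681 = 2.0708

2.07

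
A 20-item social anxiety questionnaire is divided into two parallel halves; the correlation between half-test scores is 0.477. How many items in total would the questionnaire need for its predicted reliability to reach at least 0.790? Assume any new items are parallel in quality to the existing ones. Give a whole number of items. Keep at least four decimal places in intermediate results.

42

Corrected full-test reliability: r_full = 2 × 0.477 / (1 + 0.477) ≈ 0.6459
Solve Spearman-Brown for n: n = 0.790(1 − 0.6459) / [0.6459(1 − 0.790)] = 2.0624
Required items = 2.0624 × 20 = 41.25, so 42 items.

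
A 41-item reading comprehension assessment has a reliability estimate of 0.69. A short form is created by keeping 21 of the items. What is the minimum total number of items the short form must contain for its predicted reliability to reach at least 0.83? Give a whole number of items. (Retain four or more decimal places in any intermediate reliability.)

90

First, r for the 21-item form: n = 21/41 = 0.5122, so r_21 = 0.5122·0.69/(1 + (0.5122 − 1)·0.69) = 0.5327
Then solve for n' with r_old = 0.5327, r_target = 0.83: n' = 0.83(1 − 0.5327)/[0.5327(1 − 0.83)] = 4.2829
Items = 4.2829 × 21 ≈ 89.94 → 90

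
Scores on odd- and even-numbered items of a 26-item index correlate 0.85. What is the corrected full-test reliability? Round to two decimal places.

Apply the Spearman-Brown correction with n = 2:
r_full = 2(0.85) / (1 + 0.85)
r_full = 1.7000 / 1.8500 ≈ 0.9189

0.92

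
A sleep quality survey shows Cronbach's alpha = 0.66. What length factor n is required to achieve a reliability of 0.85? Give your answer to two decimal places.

2.92

Spearman-Brown solved for the length factor n:
n = r*(1 − r) / [ r (1 − r*) ]
n = 0.85(1 − 0.66) / [0.66(1 − 0.85)]
  = 0.2890 / 0.0990 = 2.9192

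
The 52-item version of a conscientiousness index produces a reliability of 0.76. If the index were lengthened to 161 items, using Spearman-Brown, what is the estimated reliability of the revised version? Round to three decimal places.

0.907

The new length is 161/52 = 3.0962 times the old.
r_new = 3.0962·0.76 / [1 + (3.0962 − 1)·0.76]
     = 2.3531 / 2.5931 = 0.9074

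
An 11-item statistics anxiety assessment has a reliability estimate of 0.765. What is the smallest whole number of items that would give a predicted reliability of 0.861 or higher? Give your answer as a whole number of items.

Rearranging the Spearman-Brown formula for n,
n = r_target (1 − r_old) / [ r_old (1 − r_target) ]
n = 0.861 × (1 − 0.765) / [ 0.765 × (1 − 0.861) ]
n = 0.202335 / 0.106335 ≈ 1.9028
Items needed = n × 11 = 1.9028 × 11 ≈ 20.93 → round up to 21

21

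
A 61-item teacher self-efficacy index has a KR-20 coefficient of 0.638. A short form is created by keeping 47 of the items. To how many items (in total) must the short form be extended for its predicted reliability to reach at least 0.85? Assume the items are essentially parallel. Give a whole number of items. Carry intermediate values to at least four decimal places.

197

First, r for the 47-item form: n = 47/61 = 0.7705, so r_47 = 0.7705·0.638/(1 + (0.7705 − 1)·0.638) = 0.5759
Then solve for n' with r_old = 0.5759, r_target = 0.85: n' = 0.85(1 − 0.5759)/[0.5759(1 − 0.85)] = 4.1730
Total items = 4.1730 × 47 = 196.13, rounded up to 197.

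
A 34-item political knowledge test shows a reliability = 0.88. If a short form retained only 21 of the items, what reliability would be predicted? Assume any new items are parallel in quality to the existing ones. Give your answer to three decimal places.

The new length is 21/34 = 0.6176 times the old.
By Spearman-Brown, r_new = n r / (1 + (n − 1) r).
r_new = (0.6176 × 0.88) / (1 + (0.6176 − 1) × 0.88)
r_new = 0.5435 / 0.6635 ≈ 0.8191

0.819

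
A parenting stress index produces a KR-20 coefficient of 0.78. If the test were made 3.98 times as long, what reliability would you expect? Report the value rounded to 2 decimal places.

By Spearman-Brown, r_new = n r / (1 + (n − 1) r).
r_new = 3.98·0.78 / [1 + (3.98 − 1)·0.78]
     = 3.1044 / 3.3244 = 0.9338

0.93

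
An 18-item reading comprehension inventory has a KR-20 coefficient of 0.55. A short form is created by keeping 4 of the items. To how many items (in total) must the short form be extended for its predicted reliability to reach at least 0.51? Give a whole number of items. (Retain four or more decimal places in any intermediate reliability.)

16

First, r for the 4-item form: n = 4/18 = 0.2222, so r_4 = 0.2222·0.55/(1 + (0.2222 − 1)·0.55) = 0.2136
Length factor from the short form to reach 0.51: n' = 0.51(1 − 0.2136) / [0.2136(1 − 0.51)] ≈ 3.8319
Items = 3.8319 × 4 ≈ 15.33 → 16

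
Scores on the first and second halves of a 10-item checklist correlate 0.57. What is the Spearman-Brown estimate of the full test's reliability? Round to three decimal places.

Apply the Spearman-Brown correction with n = 2:
r_full = 2r_hh / (1 + r_hh) = 2 × 0.57 / (1 + 0.57)
       = 1.1400 / 1.5700 = 0.7261

0.726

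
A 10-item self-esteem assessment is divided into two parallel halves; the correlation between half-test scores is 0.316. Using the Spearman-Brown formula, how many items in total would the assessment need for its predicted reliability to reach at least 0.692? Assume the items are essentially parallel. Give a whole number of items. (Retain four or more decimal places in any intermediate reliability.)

25

Corrected full-test reliability: r_full = 2 × 0.316 / (1 + 0.316) ≈ 0.4802
n = r_tgt(1 − r_full) / [r_full(1 − r_tgt)] = 0.692 × 0.5198 / (0.4802 × 0.308) ≈ 2.4320
Required items = 2.4320 × 10 = 24.32, so 25 items.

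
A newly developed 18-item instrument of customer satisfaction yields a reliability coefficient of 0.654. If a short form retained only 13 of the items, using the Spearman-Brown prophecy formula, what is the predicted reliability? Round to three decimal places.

Length ratio n = 13/18 = 0.7222
Apply the Spearman-Brown prophecy formula, r' = nr / [1 + (n − 1)r]:
r_new = 0.7222·0.654 / [1 + (0.7222 − 1)·0.654]
     = 0.4723 / 0.8183 = 0.5772

0.577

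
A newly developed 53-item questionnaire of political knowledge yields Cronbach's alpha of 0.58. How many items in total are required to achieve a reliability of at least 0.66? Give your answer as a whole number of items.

n = 0.66 × (1 − 0.58) / [ 0.58 × (1 − 0.66) ]
  = 0.2772 / 0.1972 = 1.4057
1.4057 × 53 = 74.50 → 75 items

75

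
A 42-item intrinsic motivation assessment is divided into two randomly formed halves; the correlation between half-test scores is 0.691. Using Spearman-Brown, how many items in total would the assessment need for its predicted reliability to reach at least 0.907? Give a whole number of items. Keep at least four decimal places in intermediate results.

Corrected full-test reliability: r_full = 2 × 0.691 / (1 + 0.691) ≈ 0.8173
Solve Spearman-Brown for n: n = 0.907(1 − 0.8173) / [0.8173(1 − 0.907)] = 2.1801
Items = 2.1801 × 42 ≈ 91.56 → 92

92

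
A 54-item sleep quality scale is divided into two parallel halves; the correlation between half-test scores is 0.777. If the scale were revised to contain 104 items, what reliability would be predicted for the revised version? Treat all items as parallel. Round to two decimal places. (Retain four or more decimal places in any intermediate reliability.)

0.93

First correct the split-half correlation to full-test reliability: r_full = 2 × 0.777 / (1 + 0.777) ≈ 0.8745
Length factor from 54 to 104 items: n = 104/54 = 1.9259
r_new = n·r_full / (1 + (n − 1)·r_full) = 1.6842 / 1.8097 ≈ 0.9307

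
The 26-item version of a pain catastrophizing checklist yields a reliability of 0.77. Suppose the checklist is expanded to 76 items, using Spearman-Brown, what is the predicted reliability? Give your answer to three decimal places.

Length ratio n = 76/26 = 2.9231
Apply the Spearman-Brown prophecy formula, r' = nr / [1 + (n − 1)r]:
r_new = 2.9231·0.77 / [1 + (2.9231 − 1)·0.77]
     = 2.2508 / 2.4808 = 0.9073

0.907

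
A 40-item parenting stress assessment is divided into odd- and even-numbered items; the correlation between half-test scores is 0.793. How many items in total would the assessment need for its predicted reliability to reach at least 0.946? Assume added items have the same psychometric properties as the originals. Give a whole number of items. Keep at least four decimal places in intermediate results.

92

Corrected full-test reliability: r_full = 2 × 0.793 / (1 + 0.793) ≈ 0.8846
Solve Spearman-Brown for n: n = 0.946(1 − 0.8846) / [0.8846(1 − 0.946)] = 2.2854
Required items = 2.2854 × 40 = 91.42, so 92 items.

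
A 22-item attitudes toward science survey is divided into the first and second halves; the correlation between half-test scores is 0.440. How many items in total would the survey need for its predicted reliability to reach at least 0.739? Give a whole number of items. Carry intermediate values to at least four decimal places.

Corrected full-test reliability: r_full = 2 × 0.440 / (1 + 0.440) ≈ 0.6111
Solve Spearman-Brown for n: n = 0.739(1 − 0.6111) / [0.6111(1 − 0.739)] = 1.8019
Items = 1.8019 × 22 ≈ 39.64 → 40

40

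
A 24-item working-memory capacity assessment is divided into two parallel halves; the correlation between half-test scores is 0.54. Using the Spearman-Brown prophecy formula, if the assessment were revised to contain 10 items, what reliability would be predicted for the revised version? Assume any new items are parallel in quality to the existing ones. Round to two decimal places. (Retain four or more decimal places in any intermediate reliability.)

First correct the split-half correlation to full-test reliability: r_full = 2 × 0.54 / (1 + 0.54) ≈ 0.7013
Length factor from 24 to 10 items: n = 10/24 = 0.4167
r_new = n·r_full / (1 + (n − 1)·r_full) = 0.2922 / 0.5909 ≈ 0.4945

0.49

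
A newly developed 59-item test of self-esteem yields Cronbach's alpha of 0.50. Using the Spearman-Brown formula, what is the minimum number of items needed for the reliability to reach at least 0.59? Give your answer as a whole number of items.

n = [0.59 × 0.50] / [0.50 × 0.41]
n = 0.2950 / 0.2050 ≈ 1.4390
1.4390 × 59 = 84.90 → 85 items

85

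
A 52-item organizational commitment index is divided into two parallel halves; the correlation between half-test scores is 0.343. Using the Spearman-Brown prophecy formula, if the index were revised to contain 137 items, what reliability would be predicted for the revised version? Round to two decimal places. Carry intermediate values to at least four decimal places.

First correct the split-half correlation to full-test reliability: r_full = 2 × 0.343 / (1 + 0.343) ≈ 0.5108
Then adjust to 137 items: n = 137/52 = 2.6346
r_new = n·r_full / (1 + (n − 1)·r_full) = 1.3458 / 1.8350 ≈ 0.7334

0.73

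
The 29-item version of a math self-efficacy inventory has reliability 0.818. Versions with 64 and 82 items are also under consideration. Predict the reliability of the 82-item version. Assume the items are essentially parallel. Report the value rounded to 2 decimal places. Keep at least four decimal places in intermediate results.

Only the ratio of lengths matters: n = 82/29 = 2.8276
r_{82} = n·r / (1 + (n − 1)·r) = 2.3130 / 2.4950 ≈ 0.9271

0.93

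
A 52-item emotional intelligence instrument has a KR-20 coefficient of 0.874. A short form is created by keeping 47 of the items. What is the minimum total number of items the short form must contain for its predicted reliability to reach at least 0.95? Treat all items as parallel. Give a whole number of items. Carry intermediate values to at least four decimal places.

First, r for the 47-item form: n = 47/52 = 0.9038, so r_47 = 0.9038·0.874/(1 + (0.9038 − 1)·0.874) = 0.8624
Then solve for n' with r_old = 0.8624, r_target = 0.95: n' = 0.95(1 − 0.8624)/[0.8624(1 − 0.95)] = 3.0315
Total items = 3.0315 × 47 = 142.48, rounded up to 143.

143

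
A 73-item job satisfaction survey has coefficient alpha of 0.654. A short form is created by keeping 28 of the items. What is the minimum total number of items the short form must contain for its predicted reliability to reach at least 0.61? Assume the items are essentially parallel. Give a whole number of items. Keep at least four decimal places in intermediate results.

61

Short-form reliability: n = 28/73 = 0.3836; r_28 = n·r/(1+(n−1)r) ≈ 0.4203
Then solve for n' with r_old = 0.4203, r_target = 0.61: n' = 0.61(1 − 0.4203)/[0.4203(1 − 0.61)] = 2.1573
Total items = 2.1573 × 28 = 60.40, rounded up to 61.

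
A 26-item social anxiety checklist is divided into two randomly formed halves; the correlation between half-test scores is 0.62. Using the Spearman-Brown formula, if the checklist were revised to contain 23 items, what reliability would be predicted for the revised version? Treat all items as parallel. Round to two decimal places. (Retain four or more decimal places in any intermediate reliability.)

Full-test reliability from the split-half r: r_full = 2(0.62)/(1 + 0.62) = 0.7654
Length factor from 26 to 23 items: n = 23/26 = 0.8846
r_new = n·r_full / (1 + (n − 1)·r_full) = 0.6771 / 0.9117 ≈ 0.7427

0.74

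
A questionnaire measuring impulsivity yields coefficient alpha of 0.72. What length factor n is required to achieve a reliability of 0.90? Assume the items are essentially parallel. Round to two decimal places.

3.50

Invert Spearman-Brown to solve for n:
n = r_target (1 − r_old) / [ r_old (1 − r_target) ]
n = 0.90(1 − 0.72) / [0.72(1 − 0.90)]
n = 0.2520 / 0.0720 ≈ 3.5000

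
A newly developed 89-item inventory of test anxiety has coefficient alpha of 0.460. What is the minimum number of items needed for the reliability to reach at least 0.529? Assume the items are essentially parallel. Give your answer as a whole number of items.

Spearman-Brown solved for the length factor n:
n = r*(1 − r) / [ r (1 − r*) ]
n = [0.529 × 0.540] / [0.460 × 0.471]
  = 0.285660 / 0.216660 = 1.3185
So the test needs 1.3185 × 89 ≈ 117.35 items; rounding up, 118.

118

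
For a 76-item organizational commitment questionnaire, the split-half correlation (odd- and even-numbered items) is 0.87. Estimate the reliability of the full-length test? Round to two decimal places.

0.93

Each half is half the length of the full test, so the full test is n = 2 times a half.
r_full = 2(0.87) / (1 + 0.87)
r_full = 1.7400 / 1.8700 ≈ 0.9305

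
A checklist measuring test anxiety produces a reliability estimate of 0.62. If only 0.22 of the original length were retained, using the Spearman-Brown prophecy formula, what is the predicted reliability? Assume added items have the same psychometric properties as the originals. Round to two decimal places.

0.26

By Spearman-Brown, r_new = n r / (1 + (n − 1) r).
r_new = (0.22 × 0.62) / (1 + (0.22 − 1) × 0.62)
     = 0.1364 / 0.5164 = 0.2641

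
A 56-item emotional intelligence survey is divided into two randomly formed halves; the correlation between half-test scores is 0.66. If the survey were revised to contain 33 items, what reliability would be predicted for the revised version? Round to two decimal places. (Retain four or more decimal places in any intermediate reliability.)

0.70

Spearman-Brown correction (n = 2): r_full = 2·0.66/(1 + 0.66) = 0.7952
Length factor from 56 to 33 items: n = 33/56 = 0.5893
r_new = n·r_full / (1 + (n − 1)·r_full) = 0.4686 / 0.6734 ≈ 0.6959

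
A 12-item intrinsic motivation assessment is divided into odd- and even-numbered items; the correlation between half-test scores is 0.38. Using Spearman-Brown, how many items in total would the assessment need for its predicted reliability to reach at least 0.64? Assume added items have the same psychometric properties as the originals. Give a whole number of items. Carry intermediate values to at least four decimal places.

18

r_full = 2(0.38)/(1 + 0.38) = 0.5507
n = r_tgt(1 − r_full) / [r_full(1 − r_tgt)] = 0.64 × 0.4493 / (0.5507 × 0.36) ≈ 1.4504
Required items = 1.4504 × 12 = 17.40, so 18 items.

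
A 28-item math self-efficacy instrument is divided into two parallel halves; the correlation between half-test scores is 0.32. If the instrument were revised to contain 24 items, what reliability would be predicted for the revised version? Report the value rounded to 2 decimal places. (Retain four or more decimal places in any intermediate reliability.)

0.45

Full-test reliability from the split-half r: r_full = 2(0.32)/(1 + 0.32) = 0.4848
Then adjust to 24 items: n = 24/28 = 0.8571
r_new = n·r_full / (1 + (n − 1)·r_full) = 0.4155 / 0.9307 ≈ 0.4464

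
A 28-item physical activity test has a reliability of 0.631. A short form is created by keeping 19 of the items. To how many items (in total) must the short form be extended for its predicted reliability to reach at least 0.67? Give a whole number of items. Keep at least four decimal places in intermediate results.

34

First, r for the 19-item form: n = 19/28 = 0.6786, so r_19 = 0.6786·0.631/(1 + (0.6786 − 1)·0.631) = 0.5371
Then solve for n' with r_old = 0.5371, r_target = 0.67: n' = 0.67(1 − 0.5371)/[0.5371(1 − 0.67)] = 1.7498
Items = 1.7498 × 19 ≈ 33.25 → 34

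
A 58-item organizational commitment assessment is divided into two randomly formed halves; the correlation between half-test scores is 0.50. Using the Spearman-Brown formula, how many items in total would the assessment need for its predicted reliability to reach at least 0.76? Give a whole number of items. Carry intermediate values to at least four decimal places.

r_full = 2(0.50)/(1 + 0.50) = 0.6667
n = r_tgt(1 − r_full) / [r_full(1 − r_tgt)] = 0.76 × 0.3333 / (0.6667 × 0.24) ≈ 1.5831
Items = 1.5831 × 58 ≈ 91.82 → 92

92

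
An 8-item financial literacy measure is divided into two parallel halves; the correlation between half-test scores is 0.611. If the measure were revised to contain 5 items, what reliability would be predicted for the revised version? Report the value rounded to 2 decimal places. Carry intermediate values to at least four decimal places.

0.66

Full-test reliability from the split-half r: r_full = 2(0.611)/(1 + 0.611) = 0.7585
Length factor from 8 to 5 items: n = 5/8 = 0.6250
r_new = n·r_full / (1 + (n − 1)·r_full) = 0.4741 / 0.7156 ≈ 0.6625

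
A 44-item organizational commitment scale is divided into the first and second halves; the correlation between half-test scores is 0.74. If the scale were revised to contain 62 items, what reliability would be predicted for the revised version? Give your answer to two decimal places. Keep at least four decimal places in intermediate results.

First correct the split-half correlation to full-test reliability: r_full = 2 × 0.74 / (1 + 0.74) ≈ 0.8506
Then adjust to 62 items: n = 62/44 = 1.4091
r_new = n·r_full / (1 + (n − 1)·r_full) = 1.1986 / 1.3480 ≈ 0.8892

0.89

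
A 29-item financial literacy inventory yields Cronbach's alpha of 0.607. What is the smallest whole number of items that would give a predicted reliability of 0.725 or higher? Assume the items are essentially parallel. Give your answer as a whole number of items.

50

Invert Spearman-Brown to solve for n:
n = r_target (1 − r_old) / [ r_old (1 − r_target) ]
n = [0.725 × 0.393] / [0.607 × 0.275]
  = 0.284925 / 0.166925 = 1.7069
So the test needs 1.7069 × 29 ≈ 49.50 items; rounding up, 50.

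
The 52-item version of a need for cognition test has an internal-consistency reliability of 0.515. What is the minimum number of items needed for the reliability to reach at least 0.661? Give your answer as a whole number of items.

96

Rearranging the Spearman-Brown formula for n,
n = r*(1 − r) / [ r (1 − r*) ]
n = 0.661 × (1 − 0.515) / [ 0.515 × (1 − 0.661) ]
  = 0.320585 / 0.174585 = 1.8363
Items needed = n × 52 = 1.8363 × 52 ≈ 95.49 → round up to 96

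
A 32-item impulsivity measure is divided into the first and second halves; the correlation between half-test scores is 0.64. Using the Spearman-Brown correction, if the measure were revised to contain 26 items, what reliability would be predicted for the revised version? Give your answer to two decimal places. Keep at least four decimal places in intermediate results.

0.74

Full-test reliability from the split-half r: r_full = 2(0.64)/(1 + 0.64) = 0.7805
Length factor from 32 to 26 items: n = 26/32 = 0.8125
r_new = n·r_full / (1 + (n − 1)·r_full) = 0.6342 / 0.8537 ≈ 0.7429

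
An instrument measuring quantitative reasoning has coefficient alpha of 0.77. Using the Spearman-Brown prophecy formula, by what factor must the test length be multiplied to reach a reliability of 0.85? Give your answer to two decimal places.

Spearman-Brown solved for the length factor n:
n = r_target (1 − r_old) / [ r_old (1 − r_target) ]
n = 0.85(1 − 0.77) / [0.77(1 − 0.85)]
  = 0.1955 / 0.1155 = 1.6926

1.69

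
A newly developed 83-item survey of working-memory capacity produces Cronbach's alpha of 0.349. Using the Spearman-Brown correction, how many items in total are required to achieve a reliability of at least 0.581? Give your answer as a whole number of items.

215

n = 0.581 × (1 − 0.349) / [ 0.349 × (1 − 0.581) ]
  = 0.378231 / 0.146231 = 2.5865
So the test needs 2.5865 × 83 ≈ 214.68 items; rounding up, 215.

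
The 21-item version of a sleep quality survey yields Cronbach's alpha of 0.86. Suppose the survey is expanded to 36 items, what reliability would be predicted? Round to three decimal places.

Length ratio n = 36/21 = 1.7143
By Spearman-Brown, r_new = n r / (1 + (n − 1) r).
r_new = (1.7143 × 0.86) / (1 + (1.7143 − 1) × 0.86)
r_new = 1.4743 / 1.6143 ≈ 0.9133

0.913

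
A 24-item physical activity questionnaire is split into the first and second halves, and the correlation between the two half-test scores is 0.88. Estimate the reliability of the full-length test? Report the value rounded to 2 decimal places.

r_full = 2r_hh / (1 + r_hh) = 2 × 0.88 / (1 + 0.88)
       = 1.7600 / 1.8800 = 0.9362

0.94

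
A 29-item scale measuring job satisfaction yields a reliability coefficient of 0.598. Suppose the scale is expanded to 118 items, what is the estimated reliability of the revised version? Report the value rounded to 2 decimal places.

0.86

The new length is 118/29 = 4.069 times the old.
r_new = 4.069·0.598 / [1 + (4.069 − 1)·0.598]
r_new = 2.4333 / 2.8353 ≈ 0.8582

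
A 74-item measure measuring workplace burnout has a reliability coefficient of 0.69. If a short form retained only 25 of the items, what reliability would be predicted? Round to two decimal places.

Length ratio n = 25/74 = 0.3378
r_new = 0.3378·0.69 / [1 + (0.3378 − 1)·0.69]
r_new = 0.2331 / 0.5431 ≈ 0.4292

0.43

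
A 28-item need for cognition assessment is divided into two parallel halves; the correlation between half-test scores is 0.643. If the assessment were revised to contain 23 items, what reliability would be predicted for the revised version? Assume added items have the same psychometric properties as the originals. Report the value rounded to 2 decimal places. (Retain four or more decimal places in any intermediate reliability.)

0.75

First correct the split-half correlation to full-test reliability: r_full = 2 × 0.643 / (1 + 0.643) ≈ 0.7827
Then adjust to 23 items: n = 23/28 = 0.8214
r_new = n·r_full / (1 + (n − 1)·r_full) = 0.6429 / 0.8602 ≈ 0.7474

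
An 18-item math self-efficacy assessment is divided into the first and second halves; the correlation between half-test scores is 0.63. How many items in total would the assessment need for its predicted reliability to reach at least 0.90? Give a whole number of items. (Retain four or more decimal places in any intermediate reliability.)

Corrected full-test reliability: r_full = 2 × 0.63 / (1 + 0.63) ≈ 0.7730
n = r_tgt(1 − r_full) / [r_full(1 − r_tgt)] = 0.90 × 0.2270 / (0.7730 × 0.10) ≈ 2.6429
Required items = 2.6429 × 18 = 47.57, so 48 items.

48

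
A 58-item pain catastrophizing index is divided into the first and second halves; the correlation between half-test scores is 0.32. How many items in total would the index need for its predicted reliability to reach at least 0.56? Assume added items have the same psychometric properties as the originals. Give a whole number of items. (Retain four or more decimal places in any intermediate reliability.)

r_full = 2(0.32)/(1 + 0.32) = 0.4848
n = r_tgt(1 − r_full) / [r_full(1 − r_tgt)] = 0.56 × 0.5152 / (0.4848 × 0.44) ≈ 1.3525
Items = 1.3525 × 58 ≈ 78.45 → 79

79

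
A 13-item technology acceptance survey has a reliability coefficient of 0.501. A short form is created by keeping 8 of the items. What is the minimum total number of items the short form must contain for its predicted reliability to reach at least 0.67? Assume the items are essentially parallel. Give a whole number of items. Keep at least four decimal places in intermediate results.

27

Short-form reliability: n = 8/13 = 0.6154; r_8 = n·r/(1+(n−1)r) ≈ 0.3819
Length factor from the short form to reach 0.67: n' = 0.67(1 − 0.3819) / [0.3819(1 − 0.67)] ≈ 3.2860
Total items = 3.2860 × 8 = 26.29, rounded up to 27.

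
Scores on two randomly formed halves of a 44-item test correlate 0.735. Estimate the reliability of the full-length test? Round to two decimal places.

Apply the Spearman-Brown correction with n = 2:
r_full = 2(0.735) / (1 + 0.735)
r_full = 1.4700 / 1.7350 ≈ 0.8473

0.85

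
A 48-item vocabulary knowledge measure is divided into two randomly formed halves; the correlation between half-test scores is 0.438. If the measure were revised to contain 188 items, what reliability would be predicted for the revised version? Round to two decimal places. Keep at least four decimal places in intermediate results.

0.86

Spearman-Brown correction (n = 2): r_full = 2·0.438/(1 + 0.438) = 0.6092
Then adjust to 188 items: n = 188/48 = 3.9167
r_new = n·r_full / (1 + (n − 1)·r_full) = 2.3861 / 2.7769 ≈ 0.8593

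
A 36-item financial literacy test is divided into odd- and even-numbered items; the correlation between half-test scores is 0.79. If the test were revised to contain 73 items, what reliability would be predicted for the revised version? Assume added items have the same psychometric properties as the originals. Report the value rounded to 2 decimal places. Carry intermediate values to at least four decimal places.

0.94

Full-test reliability from the split-half r: r_full = 2(0.79)/(1 + 0.79) = 0.8827
Length factor from 36 to 73 items: n = 73/36 = 2.0278
r_new = n·r_full / (1 + (n − 1)·r_full) = 1.7899 / 1.9072 ≈ 0.9385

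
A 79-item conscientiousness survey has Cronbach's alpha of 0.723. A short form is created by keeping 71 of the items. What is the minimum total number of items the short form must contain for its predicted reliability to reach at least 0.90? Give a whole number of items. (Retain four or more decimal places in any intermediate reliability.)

Short-form reliability: n = 71/79 = 0.8987; r_71 = n·r/(1+(n−1)r) ≈ 0.7011
Length factor from the short form to reach 0.90: n' = 0.90(1 − 0.7011) / [0.7011(1 − 0.90)] ≈ 3.8370
Items = 3.8370 × 71 ≈ 272.43 → 273

273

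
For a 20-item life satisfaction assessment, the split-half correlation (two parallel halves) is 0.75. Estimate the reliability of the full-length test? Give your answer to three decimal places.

0.857

The full test is twice the length of either half (n = 2).
r_full = 2(0.75) / (1 + 0.75)
r_full = 1.5000 / 1.7500 ≈ 0.8571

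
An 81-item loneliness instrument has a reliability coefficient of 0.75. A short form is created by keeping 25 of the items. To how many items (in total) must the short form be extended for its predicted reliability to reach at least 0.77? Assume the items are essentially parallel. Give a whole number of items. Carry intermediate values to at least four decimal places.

91

Short-form reliability: n = 25/81 = 0.3086; r_25 = n·r/(1+(n−1)r) ≈ 0.4807
Length factor from the short form to reach 0.77: n' = 0.77(1 − 0.4807) / [0.4807(1 − 0.77)] ≈ 3.6167
Items = 3.6167 × 25 ≈ 90.42 → 91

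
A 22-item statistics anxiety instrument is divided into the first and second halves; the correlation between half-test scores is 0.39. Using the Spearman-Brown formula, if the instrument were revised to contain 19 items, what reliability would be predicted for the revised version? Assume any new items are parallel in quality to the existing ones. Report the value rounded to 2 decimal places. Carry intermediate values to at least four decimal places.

Spearman-Brown correction (n = 2): r_full = 2·0.39/(1 + 0.39) = 0.5612
Then adjust to 19 items: n = 19/22 = 0.8636
r_new = n·r_full / (1 + (n − 1)·r_full) = 0.4847 / 0.9235 ≈ 0.5249

0.52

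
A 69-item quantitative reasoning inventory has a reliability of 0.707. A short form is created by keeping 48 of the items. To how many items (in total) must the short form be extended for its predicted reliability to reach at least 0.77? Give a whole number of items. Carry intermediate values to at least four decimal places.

96

Short-form reliability: n = 48/69 = 0.6957; r_48 = n·r/(1+(n−1)r) ≈ 0.6267
Length factor from the short form to reach 0.77: n' = 0.77(1 − 0.6267) / [0.6267(1 − 0.77)] ≈ 1.9942
Total items = 1.9942 × 48 = 95.72, rounded up to 96.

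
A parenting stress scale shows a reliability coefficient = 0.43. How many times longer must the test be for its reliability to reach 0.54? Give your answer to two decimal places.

n = [0.54 × 0.57] / [0.43 × 0.46]
  = 0.3078 / 0.1978 = 1.5561

1.56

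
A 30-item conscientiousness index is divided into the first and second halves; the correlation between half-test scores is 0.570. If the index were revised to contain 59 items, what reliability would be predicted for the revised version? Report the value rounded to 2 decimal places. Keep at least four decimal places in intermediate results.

Full-test reliability from the split-half r: r_full = 2(0.570)/(1 + 0.570) = 0.7261
Then adjust to 59 items: n = 59/30 = 1.9667
r_new = n·r_full / (1 + (n − 1)·r_full) = 1.4280 / 1.7019 ≈ 0.8391

0.84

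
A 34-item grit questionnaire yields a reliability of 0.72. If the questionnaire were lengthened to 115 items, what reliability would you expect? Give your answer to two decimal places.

0.90

n = 115/34 = 3.3824
r_new = 3.3824·0.72 / [1 + (3.3824 − 1)·0.72]
r_new = 2.4353 / 2.7153 ≈ 0.8969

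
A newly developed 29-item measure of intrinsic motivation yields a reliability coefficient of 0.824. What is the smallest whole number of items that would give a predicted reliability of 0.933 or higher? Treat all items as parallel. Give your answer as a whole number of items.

87

n = 0.933(1 − 0.824) / [0.824(1 − 0.933)]
n = 0.164208 / 0.055208 ≈ 2.9744
2.9744 × 29 = 86.26 → 87 items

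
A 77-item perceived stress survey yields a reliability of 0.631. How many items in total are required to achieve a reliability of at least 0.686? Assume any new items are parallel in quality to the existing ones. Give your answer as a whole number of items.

99

n = [0.686 × 0.369] / [0.631 × 0.314]
n = 0.253134 / 0.198134 ≈ 1.2776
So the test needs 1.2776 × 77 ≈ 98.38 items; rounding up, 99.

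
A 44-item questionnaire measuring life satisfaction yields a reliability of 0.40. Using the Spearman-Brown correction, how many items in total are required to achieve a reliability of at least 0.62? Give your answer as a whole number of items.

Rearranging the Spearman-Brown formula for n,
n = r_target (1 − r_old) / [ r_old (1 − r_target) ]
n = 0.62(1 − 0.40) / [0.40(1 − 0.62)]
  = 0.3720 / 0.1520 = 2.4474
2.4474 × 44 = 107.69 → 108 items

108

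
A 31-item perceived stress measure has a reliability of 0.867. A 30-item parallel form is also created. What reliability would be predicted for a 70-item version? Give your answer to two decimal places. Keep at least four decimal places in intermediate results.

The 30-item form is not needed; work directly from the 31-item form with n = 70/31 = 2.2581.
r_{70} = n·r / (1 + (n − 1)·r) = 1.9578 / 2.0908 ≈ 0.9364

0.94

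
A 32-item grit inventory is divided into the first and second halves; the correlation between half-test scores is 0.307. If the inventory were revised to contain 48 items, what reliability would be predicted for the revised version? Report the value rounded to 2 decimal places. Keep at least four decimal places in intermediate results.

0.57

Spearman-Brown correction (n = 2): r_full = 2·0.307/(1 + 0.307) = 0.4698
Length factor from 32 to 48 items: n = 48/32 = 1.5000
r_new = n·r_full / (1 + (n − 1)·r_full) = 0.7047 / 1.2349 ≈ 0.5707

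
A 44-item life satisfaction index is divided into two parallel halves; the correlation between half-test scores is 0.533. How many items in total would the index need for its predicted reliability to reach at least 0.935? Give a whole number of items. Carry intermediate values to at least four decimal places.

278

Corrected full-test reliability: r_full = 2 × 0.533 / (1 + 0.533) ≈ 0.6954
Solve Spearman-Brown for n: n = 0.935(1 − 0.6954) / [0.6954(1 − 0.935)] = 6.3008
Required items = 6.3008 × 44 = 277.24, so 278 items.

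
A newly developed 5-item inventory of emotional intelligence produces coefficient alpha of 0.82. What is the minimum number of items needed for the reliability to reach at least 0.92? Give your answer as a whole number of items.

13

n = 0.92(1 − 0.82) / [0.82(1 − 0.92)]
n = 0.1656 / 0.0656 ≈ 2.5244
So the test needs 2.5244 × 5 ≈ 12.62 items; rounding up, 13.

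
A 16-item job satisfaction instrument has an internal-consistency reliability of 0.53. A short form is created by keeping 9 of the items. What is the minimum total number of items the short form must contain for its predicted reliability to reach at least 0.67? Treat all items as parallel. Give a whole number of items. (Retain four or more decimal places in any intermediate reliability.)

29

First, r for the 9-item form: n = 9/16 = 0.5625, so r_9 = 0.5625·0.53/(1 + (0.5625 − 1)·0.53) = 0.3881
Length factor from the short form to reach 0.67: n' = 0.67(1 − 0.3881) / [0.3881(1 − 0.67)] ≈ 3.2011
Items = 3.2011 × 9 ≈ 28.81 → 29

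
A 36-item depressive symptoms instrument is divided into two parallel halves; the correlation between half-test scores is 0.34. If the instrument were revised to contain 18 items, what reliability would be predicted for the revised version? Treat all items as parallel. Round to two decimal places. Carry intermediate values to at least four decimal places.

First correct the split-half correlation to full-test reliability: r_full = 2 × 0.34 / (1 + 0.34) ≈ 0.5075
Length factor from 36 to 18 items: n = 18/36 = 0.5000
r_new = n·r_full / (1 + (n − 1)·r_full) = 0.2537 / 0.7463 ≈ 0.3399

0.34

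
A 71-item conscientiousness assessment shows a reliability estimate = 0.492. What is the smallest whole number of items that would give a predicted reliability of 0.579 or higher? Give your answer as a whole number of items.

Spearman-Brown solved for the length factor n:
n = r_target (1 − r_old) / [ r_old (1 − r_target) ]
n = 0.579(1 − 0.492) / [0.492(1 − 0.579)]
n = 0.294132 / 0.207132 ≈ 1.4200
1.4200 × 71 = 100.82 → 101 items

101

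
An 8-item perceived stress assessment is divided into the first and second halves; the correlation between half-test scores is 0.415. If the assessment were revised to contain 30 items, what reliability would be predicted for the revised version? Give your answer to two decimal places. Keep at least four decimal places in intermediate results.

First correct the split-half correlation to full-test reliability: r_full = 2 × 0.415 / (1 + 0.415) ≈ 0.5866
Then adjust to 30 items: n = 30/8 = 3.7500
r_new = n·r_full / (1 + (n − 1)·r_full) = 2.1997 / 2.6132 ≈ 0.8418

0.84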